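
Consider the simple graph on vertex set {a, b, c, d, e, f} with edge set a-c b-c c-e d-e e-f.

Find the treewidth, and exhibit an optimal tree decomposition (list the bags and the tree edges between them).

Treewidth 1.
One such decomposition:
Bags: B1 = {d, e}  B2 = {e, f}  B3 = {c, e}  B4 = {a, c}  B5 = {b, c}
Tree: B1–B2, B1–B3, B3–B4, B3–B5

Every bag has size at most 2, so the width is 2 − 1 = 1 and tw(G) ≤ 1. Since G has at least one edge (e.g. d–e), it is not an edgeless graph, so tw(G) ≥ 1. Hence tw(G) = 1 exactly.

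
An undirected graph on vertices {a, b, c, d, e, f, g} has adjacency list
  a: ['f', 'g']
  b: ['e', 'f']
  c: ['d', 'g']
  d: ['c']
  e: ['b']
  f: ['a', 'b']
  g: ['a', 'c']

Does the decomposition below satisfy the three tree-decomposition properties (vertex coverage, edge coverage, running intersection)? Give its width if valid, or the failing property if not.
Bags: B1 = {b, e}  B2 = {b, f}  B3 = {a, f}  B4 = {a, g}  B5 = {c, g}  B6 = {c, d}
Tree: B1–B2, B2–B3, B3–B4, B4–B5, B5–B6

Checking the three conditions: (i) the bags cover all of {a, b, c, d, e, f, g}; (ii) for each edge, some bag contains both endpoints; (iii) the bags containing any fixed vertex form a subtree. All hold, so the decomposition is valid with width 2 − 1 = 1.

Yes; width 1.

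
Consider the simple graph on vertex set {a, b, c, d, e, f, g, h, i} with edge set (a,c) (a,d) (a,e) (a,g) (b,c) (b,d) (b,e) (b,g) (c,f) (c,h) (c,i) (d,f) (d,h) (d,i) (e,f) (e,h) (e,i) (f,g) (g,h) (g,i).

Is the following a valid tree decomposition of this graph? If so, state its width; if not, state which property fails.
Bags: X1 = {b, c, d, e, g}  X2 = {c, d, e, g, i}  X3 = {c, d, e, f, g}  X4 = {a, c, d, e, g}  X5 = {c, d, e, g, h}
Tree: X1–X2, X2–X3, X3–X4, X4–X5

Every vertex of G appears in some bag (union = {a, b, c, d, e, f, g, h, i}); every edge is covered by a bag; and for each vertex v the set of bags containing v is connected in the bag tree. The decomposition is therefore valid. The largest bag has 5 vertices, so the width is 4.

Yes; width 4.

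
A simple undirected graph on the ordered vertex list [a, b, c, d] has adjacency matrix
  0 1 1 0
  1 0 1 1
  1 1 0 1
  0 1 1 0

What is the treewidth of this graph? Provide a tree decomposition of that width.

Every bag has size at most 3, so the width is 3 − 1 = 2 and tw(G) ≤ 2. On the other hand G contains the 3-clique {b, c, d}. A clique must lie in a single bag of any decomposition, so no decomposition can have width below 2. Combining the bounds, tw(G) = 2.

Treewidth 2.
One optimal decomposition is:
Bags: B1 = {b, c, d}  B2 = {a, b, c}
Tree: B1–B2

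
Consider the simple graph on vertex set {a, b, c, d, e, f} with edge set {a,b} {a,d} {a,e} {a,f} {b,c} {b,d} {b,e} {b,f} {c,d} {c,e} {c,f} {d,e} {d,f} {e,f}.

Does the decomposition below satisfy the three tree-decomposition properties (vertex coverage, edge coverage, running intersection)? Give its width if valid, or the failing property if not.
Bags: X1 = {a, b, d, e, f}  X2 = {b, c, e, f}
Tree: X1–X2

A tree decomposition must satisfy three properties: every vertex lies in some bag; for every edge, both endpoints lie together in some bag; and for every vertex, the bags containing it form a connected subtree. Here edge (d,c) lies in no bag, so the decomposition is invalid.

No — edge (d,c) lies in no bag.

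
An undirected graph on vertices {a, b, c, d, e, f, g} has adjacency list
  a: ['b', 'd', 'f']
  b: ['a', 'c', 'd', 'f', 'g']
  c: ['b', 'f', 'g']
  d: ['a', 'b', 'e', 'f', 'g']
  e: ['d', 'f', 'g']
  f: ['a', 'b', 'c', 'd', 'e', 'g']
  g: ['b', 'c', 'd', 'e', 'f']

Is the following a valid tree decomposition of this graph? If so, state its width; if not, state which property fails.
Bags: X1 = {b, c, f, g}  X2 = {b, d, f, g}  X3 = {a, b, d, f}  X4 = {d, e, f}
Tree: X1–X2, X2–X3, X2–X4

A tree decomposition must satisfy three properties: every vertex lies in some bag; for every edge, both endpoints lie together in some bag; and for every vertex, the bags containing it form a connected subtree. Here edge (g,e) lies in no bag, so the decomposition is invalid.

No — edge (g,e) lies in no bag.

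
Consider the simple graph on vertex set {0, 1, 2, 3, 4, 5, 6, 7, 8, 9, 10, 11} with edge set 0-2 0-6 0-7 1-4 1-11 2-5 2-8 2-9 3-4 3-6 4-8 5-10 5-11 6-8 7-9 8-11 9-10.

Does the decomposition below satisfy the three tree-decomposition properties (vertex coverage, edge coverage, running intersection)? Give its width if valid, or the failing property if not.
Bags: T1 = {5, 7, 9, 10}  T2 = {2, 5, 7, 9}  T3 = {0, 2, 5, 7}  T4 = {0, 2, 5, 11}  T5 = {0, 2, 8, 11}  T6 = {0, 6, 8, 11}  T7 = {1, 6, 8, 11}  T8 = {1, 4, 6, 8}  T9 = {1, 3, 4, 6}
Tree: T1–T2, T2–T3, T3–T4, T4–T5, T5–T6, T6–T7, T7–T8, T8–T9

Vertex coverage: the bags together contain {0, 1, 2, 3, 4, 5, 6, 7, 8, 9, 10, 11}, the full vertex set. Edge coverage: each edge of G has both endpoints in at least one bag. Running intersection: for every vertex, the bags containing it form a connected subtree. All three properties hold, so this is a valid tree decomposition of width max|bag| − 1 = 3, and hence tw(G) ≤ 3.

Yes; width 3.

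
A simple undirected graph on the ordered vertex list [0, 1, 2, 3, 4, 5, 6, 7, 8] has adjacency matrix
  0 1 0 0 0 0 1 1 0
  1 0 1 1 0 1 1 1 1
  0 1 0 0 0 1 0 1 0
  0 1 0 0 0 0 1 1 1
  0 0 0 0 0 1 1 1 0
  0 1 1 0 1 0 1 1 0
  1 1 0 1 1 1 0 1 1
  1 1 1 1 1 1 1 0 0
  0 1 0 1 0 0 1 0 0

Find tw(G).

A width-3 tree decomposition is:
Bags: B1 = {1, 2, 5, 7}  B2 = {1, 5, 6, 7}  B3 = {1, 3, 6, 7}  B4 = {1, 3, 6, 8}  B5 = {0, 1, 6, 7}  B6 = {4, 5, 6, 7}
Tree: B1–B2, B2–B3, B3–B4, B3–B5, B2–B6
Each bag holds 4 vertices, so the decomposition has width 3, which upper-bounds the treewidth. For the lower bound, the 4 vertices {1, 2, 5, 7} are pairwise adjacent, and any tree decomposition puts a clique entirely inside one bag — forcing width ≥ 3. Combining the bounds, tw(G) = 3.

3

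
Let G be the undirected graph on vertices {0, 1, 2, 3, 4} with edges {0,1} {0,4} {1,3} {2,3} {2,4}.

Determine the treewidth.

2

A width-2 tree decomposition is:
Bags: B1 = {1, 2, 3}  B2 = {1, 2, 4}  B3 = {0, 1, 4}
Tree: B1–B2, B2–B3
Every bag has size at most 3, so the width is 3 − 1 = 2 and tw(G) ≤ 2. Since 1–3–2–4–0–1 is a cycle in G, G is not acyclic. Forests are exactly the graphs of treewidth ≤ 1, so tw(G) ≥ 2. Combining the bounds, tw(G) = 2.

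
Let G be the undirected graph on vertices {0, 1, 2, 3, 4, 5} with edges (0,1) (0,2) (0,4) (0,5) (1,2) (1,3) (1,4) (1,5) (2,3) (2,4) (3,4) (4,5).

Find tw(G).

3

A width-3 tree decomposition is:
Bags: B1 = {0, 1, 2, 4}  B2 = {0, 1, 4, 5}  B3 = {1, 2, 3, 4}
Tree: B1–B2, B1–B3
The largest bag has 4 vertices, giving width 3; this decomposition certifies tw(G) ≤ 3. For the lower bound, the 4 vertices {0, 1, 2, 4} are pairwise adjacent, and any tree decomposition puts a clique entirely inside one bag — forcing width ≥ 3. Therefore the treewidth is 3.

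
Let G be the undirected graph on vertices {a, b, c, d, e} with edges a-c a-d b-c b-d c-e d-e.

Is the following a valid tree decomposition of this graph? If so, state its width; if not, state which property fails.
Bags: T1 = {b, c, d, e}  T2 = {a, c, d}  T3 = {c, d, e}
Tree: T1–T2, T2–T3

A tree decomposition must satisfy three properties: every vertex lies in some bag; for every edge, both endpoints lie together in some bag; and for every vertex, the bags containing it form a connected subtree. Here bags containing vertex e are not connected in the tree, so the decomposition is invalid.

No — bags containing vertex e are not connected in the tree.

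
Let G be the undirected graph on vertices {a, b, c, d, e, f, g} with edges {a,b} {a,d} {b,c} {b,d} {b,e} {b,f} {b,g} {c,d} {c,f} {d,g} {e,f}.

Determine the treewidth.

A width-2 tree decomposition is:
Bags: B1 = {b, c, d}  B2 = {a, b, d}  B3 = {b, c, f}  B4 = {b, e, f}  B5 = {b, d, g}
Tree: B1–B2, B1–B3, B3–B4, B1–B5
Every bag has size at most 3, so the width is 3 − 1 = 2 and tw(G) ≤ 2. On the other hand G contains the 3-clique {b, d, g}. A clique must lie in a single bag of any decomposition, so no decomposition can have width below 2. Therefore the treewidth is 2.

2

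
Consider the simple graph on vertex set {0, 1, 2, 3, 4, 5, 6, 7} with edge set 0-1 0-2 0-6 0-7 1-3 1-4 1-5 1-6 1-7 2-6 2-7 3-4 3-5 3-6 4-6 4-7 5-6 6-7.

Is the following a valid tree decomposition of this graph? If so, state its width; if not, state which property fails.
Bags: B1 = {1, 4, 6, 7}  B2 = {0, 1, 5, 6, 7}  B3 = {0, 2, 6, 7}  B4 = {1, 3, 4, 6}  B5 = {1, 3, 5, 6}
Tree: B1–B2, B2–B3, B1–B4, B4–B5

A tree decomposition must satisfy three properties: every vertex lies in some bag; for every edge, both endpoints lie together in some bag; and for every vertex, the bags containing it form a connected subtree. Here bags containing vertex 5 are not connected in the tree, so the decomposition is invalid.

No — bags containing vertex 5 are not connected in the tree.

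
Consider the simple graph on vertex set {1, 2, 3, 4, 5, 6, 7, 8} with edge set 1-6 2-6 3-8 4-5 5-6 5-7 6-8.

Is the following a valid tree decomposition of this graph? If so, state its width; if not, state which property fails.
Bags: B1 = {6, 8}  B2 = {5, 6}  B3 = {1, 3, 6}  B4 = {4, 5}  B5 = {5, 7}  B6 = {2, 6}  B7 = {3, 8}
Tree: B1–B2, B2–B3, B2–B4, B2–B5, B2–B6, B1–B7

A tree decomposition must satisfy three properties: every vertex lies in some bag; for every edge, both endpoints lie together in some bag; and for every vertex, the bags containing it form a connected subtree. Here bags containing vertex 3 are not connected in the tree, so the decomposition is invalid.

No — bags containing vertex 3 are not connected in the tree.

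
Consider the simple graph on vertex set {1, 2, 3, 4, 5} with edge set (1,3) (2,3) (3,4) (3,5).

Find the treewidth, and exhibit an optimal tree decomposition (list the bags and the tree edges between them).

Treewidth 1.
One optimal decomposition is:
Bags: B1 = {1, 3}  B2 = {3, 5}  B3 = {3, 4}  B4 = {2, 3}
Tree: B1–B2, B2–B3, B3–B4

The largest bag has 2 vertices, giving width 1; this decomposition certifies tw(G) ≤ 1. Since G has at least one edge (e.g. 1–3), it is not an edgeless graph, so tw(G) ≥ 1. Therefore the treewidth is 1.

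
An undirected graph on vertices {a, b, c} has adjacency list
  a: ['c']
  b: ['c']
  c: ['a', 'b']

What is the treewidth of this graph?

1

A width-1 tree decomposition is:
Bags: B1 = {b, c}  B2 = {a, c}
Tree: B1–B2
The largest bag has 2 vertices, giving width 1; this decomposition certifies tw(G) ≤ 1. Any graph with an edge has treewidth ≥ 1, and G has the edge b–c. Therefore the treewidth is 1.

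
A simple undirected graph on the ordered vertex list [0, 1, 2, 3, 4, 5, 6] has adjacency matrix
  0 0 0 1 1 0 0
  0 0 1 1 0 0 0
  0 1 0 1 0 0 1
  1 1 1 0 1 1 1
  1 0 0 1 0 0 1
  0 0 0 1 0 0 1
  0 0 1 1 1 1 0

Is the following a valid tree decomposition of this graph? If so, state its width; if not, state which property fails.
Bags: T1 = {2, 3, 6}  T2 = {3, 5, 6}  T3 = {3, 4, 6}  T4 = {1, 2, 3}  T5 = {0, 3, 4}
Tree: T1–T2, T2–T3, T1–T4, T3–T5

Vertex coverage: the bags together contain {0, 1, 2, 3, 4, 5, 6}, the full vertex set. Edge coverage: each edge of G has both endpoints in at least one bag. Running intersection: for every vertex, the bags containing it form a connected subtree. All three properties hold, so this is a valid tree decomposition of width max|bag| − 1 = 2, and hence tw(G) ≤ 2.

Yes; width 2.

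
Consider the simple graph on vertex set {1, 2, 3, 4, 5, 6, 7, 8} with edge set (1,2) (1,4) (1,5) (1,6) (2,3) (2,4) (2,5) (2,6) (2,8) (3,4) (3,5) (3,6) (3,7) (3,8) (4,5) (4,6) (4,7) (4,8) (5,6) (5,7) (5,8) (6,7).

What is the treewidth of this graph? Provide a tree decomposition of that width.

Treewidth 4.
One such decomposition:
Bags: B1 = {2, 3, 4, 5, 8}  B2 = {2, 3, 4, 5, 6}  B3 = {1, 2, 4, 5, 6}  B4 = {3, 4, 5, 6, 7}
Tree: B1–B2, B2–B3, B2–B4

Each bag holds 5 vertices, so the decomposition has width 4, which upper-bounds the treewidth. For the lower bound, the 5 vertices {1, 2, 4, 5, 6} are pairwise adjacent, and any tree decomposition puts a clique entirely inside one bag — forcing width ≥ 4. The upper and lower bounds meet at 4, so that is the treewidth.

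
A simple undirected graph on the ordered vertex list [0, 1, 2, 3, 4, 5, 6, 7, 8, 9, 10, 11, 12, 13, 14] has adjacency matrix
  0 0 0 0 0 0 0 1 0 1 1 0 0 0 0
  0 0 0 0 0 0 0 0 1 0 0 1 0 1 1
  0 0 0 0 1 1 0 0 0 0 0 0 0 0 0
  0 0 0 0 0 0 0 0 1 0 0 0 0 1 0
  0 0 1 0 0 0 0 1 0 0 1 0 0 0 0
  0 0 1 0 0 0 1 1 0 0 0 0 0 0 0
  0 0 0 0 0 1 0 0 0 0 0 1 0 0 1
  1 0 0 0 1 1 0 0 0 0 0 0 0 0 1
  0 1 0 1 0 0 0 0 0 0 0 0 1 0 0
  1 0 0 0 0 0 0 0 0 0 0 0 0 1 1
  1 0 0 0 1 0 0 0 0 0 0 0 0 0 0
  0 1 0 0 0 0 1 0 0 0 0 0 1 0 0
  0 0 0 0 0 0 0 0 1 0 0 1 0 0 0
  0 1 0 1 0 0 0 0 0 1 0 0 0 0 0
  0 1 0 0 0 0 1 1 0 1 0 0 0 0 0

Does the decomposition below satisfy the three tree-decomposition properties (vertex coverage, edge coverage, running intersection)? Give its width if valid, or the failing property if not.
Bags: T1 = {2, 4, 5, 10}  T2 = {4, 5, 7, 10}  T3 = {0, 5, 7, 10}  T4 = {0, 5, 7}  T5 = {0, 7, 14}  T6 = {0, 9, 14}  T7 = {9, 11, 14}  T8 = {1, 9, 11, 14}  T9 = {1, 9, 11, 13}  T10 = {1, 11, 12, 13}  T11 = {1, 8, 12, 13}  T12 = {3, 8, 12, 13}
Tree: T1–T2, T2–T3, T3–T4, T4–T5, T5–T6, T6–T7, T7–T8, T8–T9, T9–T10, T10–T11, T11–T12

A tree decomposition must satisfy three properties: every vertex lies in some bag; for every edge, both endpoints lie together in some bag; and for every vertex, the bags containing it form a connected subtree. Here vertex 6 appears in no bag, so the decomposition is invalid.

No — vertex 6 appears in no bag.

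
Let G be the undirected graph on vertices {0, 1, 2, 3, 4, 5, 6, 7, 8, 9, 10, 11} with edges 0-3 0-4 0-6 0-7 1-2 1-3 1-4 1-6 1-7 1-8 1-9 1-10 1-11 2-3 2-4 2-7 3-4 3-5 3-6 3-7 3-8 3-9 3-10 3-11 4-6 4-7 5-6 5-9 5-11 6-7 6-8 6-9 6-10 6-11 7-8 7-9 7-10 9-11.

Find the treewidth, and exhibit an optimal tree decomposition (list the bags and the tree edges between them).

The largest bag has 5 vertices, giving width 4; this decomposition certifies tw(G) ≤ 4. On the other hand G contains the 5-clique {1, 2, 3, 4, 7}. A clique must lie in a single bag of any decomposition, so no decomposition can have width below 4. Hence tw(G) = 4 exactly.

Treewidth 4.
One such decomposition:
Bags: B1 = {1, 3, 6, 7, 10}  B2 = {1, 3, 6, 7, 9}  B3 = {1, 3, 6, 9, 11}  B4 = {1, 3, 4, 6, 7}  B5 = {1, 2, 3, 4, 7}  B6 = {3, 5, 6, 9, 11}  B7 = {1, 3, 6, 7, 8}  B8 = {0, 3, 4, 6, 7}
Tree: B1–B2, B2–B3, B1–B4, B4–B5, B3–B6, B2–B7, B4–B8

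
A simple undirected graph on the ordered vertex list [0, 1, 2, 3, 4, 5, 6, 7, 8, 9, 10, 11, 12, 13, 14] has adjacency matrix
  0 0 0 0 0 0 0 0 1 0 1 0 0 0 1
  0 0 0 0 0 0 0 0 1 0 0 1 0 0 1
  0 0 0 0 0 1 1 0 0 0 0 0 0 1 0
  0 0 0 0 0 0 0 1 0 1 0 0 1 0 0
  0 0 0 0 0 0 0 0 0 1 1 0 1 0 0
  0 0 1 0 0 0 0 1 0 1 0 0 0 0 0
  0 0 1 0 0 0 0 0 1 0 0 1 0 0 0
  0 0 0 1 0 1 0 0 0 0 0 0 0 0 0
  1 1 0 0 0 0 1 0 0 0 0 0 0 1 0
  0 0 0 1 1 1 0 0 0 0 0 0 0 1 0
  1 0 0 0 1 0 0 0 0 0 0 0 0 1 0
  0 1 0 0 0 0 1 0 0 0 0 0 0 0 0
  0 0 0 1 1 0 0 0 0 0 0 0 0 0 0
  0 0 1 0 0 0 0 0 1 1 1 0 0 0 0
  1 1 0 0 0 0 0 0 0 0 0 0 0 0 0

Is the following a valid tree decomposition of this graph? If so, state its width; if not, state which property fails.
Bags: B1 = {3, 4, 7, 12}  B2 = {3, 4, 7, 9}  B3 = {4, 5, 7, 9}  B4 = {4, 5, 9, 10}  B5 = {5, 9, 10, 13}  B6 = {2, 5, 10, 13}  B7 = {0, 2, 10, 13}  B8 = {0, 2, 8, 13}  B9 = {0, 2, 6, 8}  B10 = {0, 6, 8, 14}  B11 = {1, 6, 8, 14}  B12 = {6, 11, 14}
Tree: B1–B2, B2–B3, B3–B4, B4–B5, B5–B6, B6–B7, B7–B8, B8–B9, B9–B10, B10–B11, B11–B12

No — edge (1,11) lies in no bag.

A tree decomposition must satisfy three properties: every vertex lies in some bag; for every edge, both endpoints lie together in some bag; and for every vertex, the bags containing it form a connected subtree. Here edge (1,11) lies in no bag, so the decomposition is invalid.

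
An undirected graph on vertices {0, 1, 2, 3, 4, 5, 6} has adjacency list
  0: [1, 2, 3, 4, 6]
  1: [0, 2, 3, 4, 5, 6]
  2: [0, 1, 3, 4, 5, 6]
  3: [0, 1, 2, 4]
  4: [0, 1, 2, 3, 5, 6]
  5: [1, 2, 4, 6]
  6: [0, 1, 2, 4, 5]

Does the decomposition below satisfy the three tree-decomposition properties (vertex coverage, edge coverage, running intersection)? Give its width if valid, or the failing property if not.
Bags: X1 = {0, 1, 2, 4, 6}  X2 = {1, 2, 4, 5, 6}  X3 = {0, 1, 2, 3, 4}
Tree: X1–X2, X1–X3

Vertex coverage: the bags together contain {0, 1, 2, 3, 4, 5, 6}, the full vertex set. Edge coverage: each edge of G has both endpoints in at least one bag. Running intersection: for every vertex, the bags containing it form a connected subtree. All three properties hold, so this is a valid tree decomposition of width max|bag| − 1 = 4, and hence tw(G) ≤ 4.

Yes; width 4.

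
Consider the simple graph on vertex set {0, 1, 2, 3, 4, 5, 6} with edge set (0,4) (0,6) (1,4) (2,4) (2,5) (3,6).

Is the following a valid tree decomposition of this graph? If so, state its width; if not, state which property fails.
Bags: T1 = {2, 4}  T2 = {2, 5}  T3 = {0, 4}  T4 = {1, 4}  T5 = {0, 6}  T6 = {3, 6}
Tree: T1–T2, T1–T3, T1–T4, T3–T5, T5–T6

Yes; width 1.

Checking the three conditions: (i) the bags cover all of {0, 1, 2, 3, 4, 5, 6}; (ii) for each edge, some bag contains both endpoints; (iii) the bags containing any fixed vertex form a subtree. All hold, so the decomposition is valid with width 2 − 1 = 1.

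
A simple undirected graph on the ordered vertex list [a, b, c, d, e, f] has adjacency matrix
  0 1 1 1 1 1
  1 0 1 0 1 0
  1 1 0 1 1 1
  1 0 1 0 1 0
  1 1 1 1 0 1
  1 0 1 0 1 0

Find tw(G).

3

A width-3 tree decomposition is:
Bags: B1 = {a, c, e, f}  B2 = {a, c, d, e}  B3 = {a, b, c, e}
Tree: B1–B2, B2–B3
Each bag holds 4 vertices, so the decomposition has width 3, which upper-bounds the treewidth. Conversely, {a, c, d, e} is a clique of size 4, and the vertices of any clique must share a bag in every tree decomposition; so some bag has ≥ 4 vertices and tw(G) ≥ 3. Therefore the treewidth is 3.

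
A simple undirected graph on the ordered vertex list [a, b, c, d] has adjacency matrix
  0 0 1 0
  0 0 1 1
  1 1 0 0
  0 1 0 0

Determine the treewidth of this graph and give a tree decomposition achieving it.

Every bag has size at most 2, so the width is 2 − 1 = 1 and tw(G) ≤ 1. Any graph with an edge has treewidth ≥ 1, and G has the edge d–b. Combining the bounds, tw(G) = 1.

Treewidth 1.
Bags: B1 = {b, d}  B2 = {b, c}  B3 = {a, c}
Tree: B1–B2, B2–B3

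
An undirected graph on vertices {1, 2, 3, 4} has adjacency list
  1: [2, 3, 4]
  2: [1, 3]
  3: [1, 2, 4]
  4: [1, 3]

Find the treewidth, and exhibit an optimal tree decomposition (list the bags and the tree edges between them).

Treewidth 2.
One such decomposition:
Bags: B1 = {1, 3, 4}  B2 = {1, 2, 3}
Tree: B1–B2

Every bag has size at most 3, so the width is 3 − 1 = 2 and tw(G) ≤ 2. Conversely, {1, 2, 3} is a clique of size 3, and the vertices of any clique must share a bag in every tree decomposition; so some bag has ≥ 3 vertices and tw(G) ≥ 2. Combining the bounds, tw(G) = 2.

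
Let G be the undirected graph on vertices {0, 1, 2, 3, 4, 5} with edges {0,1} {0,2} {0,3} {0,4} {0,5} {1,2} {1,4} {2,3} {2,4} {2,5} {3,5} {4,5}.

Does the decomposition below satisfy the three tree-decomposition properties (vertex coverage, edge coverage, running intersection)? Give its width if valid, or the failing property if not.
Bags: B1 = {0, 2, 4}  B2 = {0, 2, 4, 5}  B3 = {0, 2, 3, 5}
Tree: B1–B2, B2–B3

No — vertex 1 appears in no bag.

A tree decomposition must satisfy three properties: every vertex lies in some bag; for every edge, both endpoints lie together in some bag; and for every vertex, the bags containing it form a connected subtree. Here vertex 1 appears in no bag, so the decomposition is invalid.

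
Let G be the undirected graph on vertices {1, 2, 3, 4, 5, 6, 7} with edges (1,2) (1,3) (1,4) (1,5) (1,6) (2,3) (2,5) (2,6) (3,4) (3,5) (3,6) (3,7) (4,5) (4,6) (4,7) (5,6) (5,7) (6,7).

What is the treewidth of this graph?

4

A width-4 tree decomposition is:
Bags: B1 = {1, 3, 4, 5, 6}  B2 = {1, 2, 3, 5, 6}  B3 = {3, 4, 5, 6, 7}
Tree: B1–B2, B1–B3
Every bag has size at most 5, so the width is 5 − 1 = 4 and tw(G) ≤ 4. Conversely, {1, 2, 3, 5, 6} is a clique of size 5, and the vertices of any clique must share a bag in every tree decomposition; so some bag has ≥ 5 vertices and tw(G) ≥ 4. Combining the bounds, tw(G) = 4.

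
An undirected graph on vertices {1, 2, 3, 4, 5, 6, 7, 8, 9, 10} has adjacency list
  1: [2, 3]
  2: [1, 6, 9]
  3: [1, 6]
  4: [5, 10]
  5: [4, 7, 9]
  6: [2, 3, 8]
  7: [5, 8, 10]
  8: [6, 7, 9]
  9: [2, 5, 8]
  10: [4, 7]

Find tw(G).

2

A width-2 tree decomposition is:
Bags: B1 = {1, 2, 3}  B2 = {2, 3, 6}  B3 = {2, 6, 9}  B4 = {6, 8, 9}  B5 = {5, 8, 9}  B6 = {5, 7, 8}  B7 = {4, 5, 7}  B8 = {4, 7, 10}
Tree: B1–B2, B2–B3, B3–B4, B4–B5, B5–B6, B6–B7, B7–B8
Every bag has size at most 3, so the width is 3 − 1 = 2 and tw(G) ≤ 2. For the lower bound, G contains the cycle 1–3–6–2–1, so G is not a forest; only forests have treewidth ≤ 1, hence tw(G) ≥ 2. Hence tw(G) = 2 exactly.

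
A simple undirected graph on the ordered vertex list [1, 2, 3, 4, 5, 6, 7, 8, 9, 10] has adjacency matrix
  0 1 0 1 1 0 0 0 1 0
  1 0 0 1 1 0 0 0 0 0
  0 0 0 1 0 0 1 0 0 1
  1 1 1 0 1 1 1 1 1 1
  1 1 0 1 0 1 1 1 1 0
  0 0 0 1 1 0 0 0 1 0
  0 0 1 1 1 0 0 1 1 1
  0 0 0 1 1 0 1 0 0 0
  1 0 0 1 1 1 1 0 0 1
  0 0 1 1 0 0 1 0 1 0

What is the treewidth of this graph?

3

A width-3 tree decomposition is:
Bags: B1 = {4, 5, 7, 9}  B2 = {4, 5, 7, 8}  B3 = {4, 5, 6, 9}  B4 = {4, 7, 9, 10}  B5 = {1, 4, 5, 9}  B6 = {3, 4, 7, 10}  B7 = {1, 2, 4, 5}
Tree: B1–B2, B1–B3, B1–B4, B1–B5, B4–B6, B5–B7
The largest bag has 4 vertices, giving width 3; this decomposition certifies tw(G) ≤ 3. Conversely, {4, 7, 9, 10} is a clique of size 4, and the vertices of any clique must share a bag in every tree decomposition; so some bag has ≥ 4 vertices and tw(G) ≥ 3. Hence tw(G) = 3 exactly.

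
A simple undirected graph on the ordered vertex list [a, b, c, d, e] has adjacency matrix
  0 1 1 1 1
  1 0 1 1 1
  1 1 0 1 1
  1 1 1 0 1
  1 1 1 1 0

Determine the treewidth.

A width-4 tree decomposition is:
Bags: B1 = {a, b, c, d, e}
Tree: (single bag)
A single bag containing all 5 vertices is trivially a valid decomposition of width 4. Conversely, {a, b, c, d, e} is a clique of size 5, and the vertices of any clique must share a bag in every tree decomposition; so some bag has ≥ 5 vertices and tw(G) ≥ 4. Therefore the treewidth is 4.

4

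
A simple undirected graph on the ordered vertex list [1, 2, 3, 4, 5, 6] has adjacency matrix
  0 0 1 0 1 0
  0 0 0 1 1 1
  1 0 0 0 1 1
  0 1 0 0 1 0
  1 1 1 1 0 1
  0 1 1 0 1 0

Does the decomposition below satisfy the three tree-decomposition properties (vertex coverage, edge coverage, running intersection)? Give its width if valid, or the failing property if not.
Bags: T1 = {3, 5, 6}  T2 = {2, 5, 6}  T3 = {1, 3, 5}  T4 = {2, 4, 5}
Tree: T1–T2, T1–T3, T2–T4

Every vertex of G appears in some bag (union = {1, 2, 3, 4, 5, 6}); every edge is covered by a bag; and for each vertex v the set of bags containing v is connected in the bag tree. The decomposition is therefore valid. The largest bag has 3 vertices, so the width is 2.

Yes; width 2.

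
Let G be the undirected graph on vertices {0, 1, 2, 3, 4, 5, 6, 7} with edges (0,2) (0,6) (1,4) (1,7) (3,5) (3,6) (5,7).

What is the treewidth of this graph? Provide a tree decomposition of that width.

Treewidth 1.
One optimal decomposition is:
Bags: B1 = {1, 4}  B2 = {1, 7}  B3 = {5, 7}  B4 = {3, 5}  B5 = {3, 6}  B6 = {0, 6}  B7 = {0, 2}
Tree: B1–B2, B2–B3, B3–B4, B4–B5, B5–B6, B6–B7

Every bag has size at most 2, so the width is 2 − 1 = 1 and tw(G) ≤ 1. Any graph with an edge has treewidth ≥ 1, and G has the edge 4–1. Combining the bounds, tw(G) = 1.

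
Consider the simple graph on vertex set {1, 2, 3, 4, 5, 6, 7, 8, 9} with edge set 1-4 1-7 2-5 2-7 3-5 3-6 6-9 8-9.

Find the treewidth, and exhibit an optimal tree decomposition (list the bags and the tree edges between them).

Treewidth 1.
One optimal decomposition is:
Bags: B1 = {8, 9}  B2 = {6, 9}  B3 = {3, 6}  B4 = {3, 5}  B5 = {2, 5}  B6 = {2, 7}  B7 = {1, 7}  B8 = {1, 4}
Tree: B1–B2, B2–B3, B3–B4, B4–B5, B5–B6, B6–B7, B7–B8

Every bag has size at most 2, so the width is 2 − 1 = 1 and tw(G) ≤ 1. Any graph with an edge has treewidth ≥ 1, and G has the edge 8–9. Therefore the treewidth is 1.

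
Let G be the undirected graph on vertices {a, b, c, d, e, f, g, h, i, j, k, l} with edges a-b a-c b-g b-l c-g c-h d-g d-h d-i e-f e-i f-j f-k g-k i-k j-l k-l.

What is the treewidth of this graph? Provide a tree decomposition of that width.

Every bag has size at most 4, so the width is 4 − 1 = 3 and tw(G) ≤ 3. For the lower bound: the 4 vertex sets {e,f,j}, {i}, {k}, {b,d,g,l} are disjoint, each induces a connected subgraph, and every pair is joined by at least one edge of G. Contracting each set to a single vertex therefore yields K_{4} as a minor, and since treewidth is minor-monotone, tw(G) ≥ tw(K_{4}) = 3. Combining the bounds, tw(G) = 3.

Treewidth 3.
One optimal decomposition is:
Bags: B1 = {e, f, i, j}  B2 = {f, i, j, k}  B3 = {i, j, k, l}  B4 = {d, i, k, l}  B5 = {d, g, k, l}  B6 = {b, d, g, l}  B7 = {b, d, g, h}  B8 = {b, c, g, h}  B9 = {a, b, c, h}
Tree: B1–B2, B2–B3, B3–B4, B4–B5, B5–B6, B6–B7, B7–B8, B8–B9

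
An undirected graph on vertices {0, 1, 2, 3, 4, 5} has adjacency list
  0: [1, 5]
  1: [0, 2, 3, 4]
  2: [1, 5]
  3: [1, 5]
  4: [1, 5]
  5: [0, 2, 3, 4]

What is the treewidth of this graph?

2

A width-2 tree decomposition is:
Bags: B1 = {0, 1, 5}  B2 = {1, 2, 5}  B3 = {1, 3, 5}  B4 = {1, 4, 5}
Tree: B1–B2, B2–B3, B3–B4
Each bag holds 3 vertices, so the decomposition has width 2, which upper-bounds the treewidth. The edges 0–5–2–1–0 form a cycle, so G is not a tree and its treewidth is at least 2. Combining the bounds, tw(G) = 2.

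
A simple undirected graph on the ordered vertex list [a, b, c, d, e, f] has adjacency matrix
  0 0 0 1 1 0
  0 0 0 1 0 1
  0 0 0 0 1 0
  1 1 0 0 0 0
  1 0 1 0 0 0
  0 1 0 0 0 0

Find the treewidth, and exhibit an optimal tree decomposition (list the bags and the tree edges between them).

Each bag holds 2 vertices, so the decomposition has width 1, which upper-bounds the treewidth. Any graph with an edge has treewidth ≥ 1, and G has the edge c–e. Combining the bounds, tw(G) = 1.

Treewidth 1.
One optimal decomposition is:
Bags: B1 = {c, e}  B2 = {a, e}  B3 = {a, d}  B4 = {b, d}  B5 = {b, f}
Tree: B1–B2, B2–B3, B3–B4, B4–B5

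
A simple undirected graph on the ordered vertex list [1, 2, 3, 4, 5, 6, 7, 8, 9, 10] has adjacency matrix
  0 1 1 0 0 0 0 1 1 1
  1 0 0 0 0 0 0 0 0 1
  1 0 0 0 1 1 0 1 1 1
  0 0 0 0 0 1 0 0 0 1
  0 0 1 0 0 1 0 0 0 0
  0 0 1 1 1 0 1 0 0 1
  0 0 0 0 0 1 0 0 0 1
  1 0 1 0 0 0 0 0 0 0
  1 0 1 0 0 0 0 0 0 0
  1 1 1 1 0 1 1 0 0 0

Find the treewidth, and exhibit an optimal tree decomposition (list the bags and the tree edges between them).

Each bag holds 3 vertices, so the decomposition has width 2, which upper-bounds the treewidth. On the other hand G contains the 3-clique {1, 2, 10}. A clique must lie in a single bag of any decomposition, so no decomposition can have width below 2. Combining the bounds, tw(G) = 2.

Treewidth 2.
One optimal decomposition is:
Bags: B1 = {3, 5, 6}  B2 = {3, 6, 10}  B3 = {6, 7, 10}  B4 = {1, 3, 10}  B5 = {4, 6, 10}  B6 = {1, 2, 10}  B7 = {1, 3, 9}  B8 = {1, 3, 8}
Tree: B1–B2, B2–B3, B2–B4, B3–B5, B4–B6, B4–B7, B4–B8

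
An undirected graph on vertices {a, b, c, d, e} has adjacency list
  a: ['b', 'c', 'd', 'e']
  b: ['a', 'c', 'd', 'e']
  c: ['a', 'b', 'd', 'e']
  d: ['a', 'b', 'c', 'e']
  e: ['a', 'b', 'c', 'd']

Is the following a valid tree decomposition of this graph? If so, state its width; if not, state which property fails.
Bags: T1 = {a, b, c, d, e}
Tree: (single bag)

Yes; width 4.

Every vertex of G appears in some bag (union = {a, b, c, d, e}); every edge is covered by a bag; and for each vertex v the set of bags containing v is connected in the bag tree. The decomposition is therefore valid. The largest bag has 5 vertices, so the width is 4.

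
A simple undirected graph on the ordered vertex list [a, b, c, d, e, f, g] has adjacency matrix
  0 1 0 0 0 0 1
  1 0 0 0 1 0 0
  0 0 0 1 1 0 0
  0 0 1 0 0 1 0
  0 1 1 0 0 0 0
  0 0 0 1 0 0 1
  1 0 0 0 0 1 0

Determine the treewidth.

A width-2 tree decomposition is:
Bags: B1 = {a, f, g}  B2 = {a, b, f}  B3 = {b, e, f}  B4 = {c, e, f}  B5 = {c, d, f}
Tree: B1–B2, B2–B3, B3–B4, B4–B5
Each bag holds 3 vertices, so the decomposition has width 2, which upper-bounds the treewidth. The edges f–g–a–b–e–c–d–f form a cycle, so G is not a tree and its treewidth is at least 2. Hence tw(G) = 2 exactly.

2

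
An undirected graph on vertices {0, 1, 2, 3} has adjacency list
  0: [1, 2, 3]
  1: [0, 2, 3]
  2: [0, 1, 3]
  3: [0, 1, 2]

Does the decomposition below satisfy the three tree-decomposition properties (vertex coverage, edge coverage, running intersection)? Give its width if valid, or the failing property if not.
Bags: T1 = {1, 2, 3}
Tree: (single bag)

A tree decomposition must satisfy three properties: every vertex lies in some bag; for every edge, both endpoints lie together in some bag; and for every vertex, the bags containing it form a connected subtree. Here vertex 0 appears in no bag, so the decomposition is invalid.

No — vertex 0 appears in no bag.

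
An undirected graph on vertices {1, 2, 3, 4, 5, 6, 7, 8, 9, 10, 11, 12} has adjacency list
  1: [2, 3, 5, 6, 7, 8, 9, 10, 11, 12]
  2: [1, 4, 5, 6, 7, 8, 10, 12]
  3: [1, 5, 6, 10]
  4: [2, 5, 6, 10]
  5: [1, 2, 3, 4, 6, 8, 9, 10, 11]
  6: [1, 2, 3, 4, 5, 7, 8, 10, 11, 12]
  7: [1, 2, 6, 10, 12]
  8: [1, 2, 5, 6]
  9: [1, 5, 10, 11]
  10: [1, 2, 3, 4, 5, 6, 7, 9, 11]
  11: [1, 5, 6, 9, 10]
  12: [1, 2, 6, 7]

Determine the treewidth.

A width-4 tree decomposition is:
Bags: B1 = {1, 2, 5, 6, 10}  B2 = {1, 2, 5, 6, 8}  B3 = {2, 4, 5, 6, 10}  B4 = {1, 5, 6, 10, 11}  B5 = {1, 3, 5, 6, 10}  B6 = {1, 5, 9, 10, 11}  B7 = {1, 2, 6, 7, 10}  B8 = {1, 2, 6, 7, 12}
Tree: B1–B2, B1–B3, B1–B4, B1–B5, B4–B6, B1–B7, B7–B8
Every bag has size at most 5, so the width is 5 − 1 = 4 and tw(G) ≤ 4. Conversely, {1, 5, 9, 10, 11} is a clique of size 5, and the vertices of any clique must share a bag in every tree decomposition; so some bag has ≥ 5 vertices and tw(G) ≥ 4. Combining the bounds, tw(G) = 4.

4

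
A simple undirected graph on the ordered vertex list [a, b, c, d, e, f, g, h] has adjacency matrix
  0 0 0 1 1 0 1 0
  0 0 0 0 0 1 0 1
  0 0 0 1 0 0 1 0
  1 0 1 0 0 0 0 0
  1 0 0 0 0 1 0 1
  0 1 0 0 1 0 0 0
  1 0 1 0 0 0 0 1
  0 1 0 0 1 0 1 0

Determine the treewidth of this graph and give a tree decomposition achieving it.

Each bag holds 3 vertices, so the decomposition has width 2, which upper-bounds the treewidth. Since b–f–e–h–b is a cycle in G, G is not acyclic. Forests are exactly the graphs of treewidth ≤ 1, so tw(G) ≥ 2. Hence tw(G) = 2 exactly.

Treewidth 2.
Bags: B1 = {b, f, h}  B2 = {e, f, h}  B3 = {e, g, h}  B4 = {a, e, g}  B5 = {a, c, g}  B6 = {a, c, d}
Tree: B1–B2, B2–B3, B3–B4, B4–B5, B5–B6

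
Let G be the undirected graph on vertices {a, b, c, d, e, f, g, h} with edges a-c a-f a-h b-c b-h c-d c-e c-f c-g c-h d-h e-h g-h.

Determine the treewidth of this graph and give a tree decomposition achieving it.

Every bag has size at most 3, so the width is 3 − 1 = 2 and tw(G) ≤ 2. Conversely, {c, d, h} is a clique of size 3, and the vertices of any clique must share a bag in every tree decomposition; so some bag has ≥ 3 vertices and tw(G) ≥ 2. Therefore the treewidth is 2.

Treewidth 2.
One optimal decomposition is:
Bags: B1 = {c, g, h}  B2 = {a, c, h}  B3 = {a, c, f}  B4 = {c, e, h}  B5 = {b, c, h}  B6 = {c, d, h}
Tree: B1–B2, B2–B3, B1–B4, B4–B5, B4–B6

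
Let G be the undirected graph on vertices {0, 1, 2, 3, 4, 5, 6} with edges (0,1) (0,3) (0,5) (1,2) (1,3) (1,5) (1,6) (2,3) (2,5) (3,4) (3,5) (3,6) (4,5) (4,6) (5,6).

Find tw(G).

A width-3 tree decomposition is:
Bags: B1 = {0, 1, 3, 5}  B2 = {1, 2, 3, 5}  B3 = {1, 3, 5, 6}  B4 = {3, 4, 5, 6}
Tree: B1–B2, B1–B3, B3–B4
Each bag holds 4 vertices, so the decomposition has width 3, which upper-bounds the treewidth. On the other hand G contains the 4-clique {0, 1, 3, 5}. A clique must lie in a single bag of any decomposition, so no decomposition can have width below 3. Combining the bounds, tw(G) = 3.

3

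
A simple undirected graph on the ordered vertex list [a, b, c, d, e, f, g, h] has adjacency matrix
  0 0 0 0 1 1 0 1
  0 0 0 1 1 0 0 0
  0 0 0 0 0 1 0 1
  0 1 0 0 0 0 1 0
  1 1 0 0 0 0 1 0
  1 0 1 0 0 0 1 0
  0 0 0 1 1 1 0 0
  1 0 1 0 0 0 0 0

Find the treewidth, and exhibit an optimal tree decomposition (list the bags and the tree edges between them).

The largest bag has 3 vertices, giving width 2; this decomposition certifies tw(G) ≤ 2. Since d–b–e–g–d is a cycle in G, G is not acyclic. Forests are exactly the graphs of treewidth ≤ 1, so tw(G) ≥ 2. The upper and lower bounds meet at 2, so that is the treewidth.

Treewidth 2.
One optimal decomposition is:
Bags: B1 = {b, d, g}  B2 = {b, e, g}  B3 = {e, f, g}  B4 = {a, e, f}  B5 = {a, c, f}  B6 = {a, c, h}
Tree: B1–B2, B2–B3, B3–B4, B4–B5, B5–B6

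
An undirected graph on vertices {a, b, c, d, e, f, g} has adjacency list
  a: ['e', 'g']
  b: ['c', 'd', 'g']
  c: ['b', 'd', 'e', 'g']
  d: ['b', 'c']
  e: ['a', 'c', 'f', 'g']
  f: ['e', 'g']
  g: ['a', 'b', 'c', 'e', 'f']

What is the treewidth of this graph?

2

A width-2 tree decomposition is:
Bags: B1 = {a, e, g}  B2 = {c, e, g}  B3 = {b, c, g}  B4 = {b, c, d}  B5 = {e, f, g}
Tree: B1–B2, B2–B3, B3–B4, B1–B5
Each bag holds 3 vertices, so the decomposition has width 2, which upper-bounds the treewidth. Conversely, {b, c, d} is a clique of size 3, and the vertices of any clique must share a bag in every tree decomposition; so some bag has ≥ 3 vertices and tw(G) ≥ 2. Combining the bounds, tw(G) = 2.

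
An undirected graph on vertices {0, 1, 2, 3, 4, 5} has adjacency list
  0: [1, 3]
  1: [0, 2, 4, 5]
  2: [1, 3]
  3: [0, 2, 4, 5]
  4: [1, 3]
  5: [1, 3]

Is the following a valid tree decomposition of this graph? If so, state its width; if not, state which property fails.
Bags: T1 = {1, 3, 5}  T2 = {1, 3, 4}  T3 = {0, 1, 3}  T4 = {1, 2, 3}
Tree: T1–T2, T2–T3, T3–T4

Vertex coverage: the bags together contain {0, 1, 2, 3, 4, 5}, the full vertex set. Edge coverage: each edge of G has both endpoints in at least one bag. Running intersection: for every vertex, the bags containing it form a connected subtree. All three properties hold, so this is a valid tree decomposition of width max|bag| − 1 = 2, and hence tw(G) ≤ 2.

Yes; width 2.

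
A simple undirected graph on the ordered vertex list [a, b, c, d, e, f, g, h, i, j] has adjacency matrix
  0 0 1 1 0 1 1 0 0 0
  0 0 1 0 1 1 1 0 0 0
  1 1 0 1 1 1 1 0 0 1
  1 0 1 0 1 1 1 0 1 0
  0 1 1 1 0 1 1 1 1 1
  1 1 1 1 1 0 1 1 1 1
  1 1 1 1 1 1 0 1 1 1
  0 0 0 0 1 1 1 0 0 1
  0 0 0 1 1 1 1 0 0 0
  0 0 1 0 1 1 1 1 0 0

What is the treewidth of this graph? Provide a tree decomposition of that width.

The largest bag has 5 vertices, giving width 4; this decomposition certifies tw(G) ≤ 4. On the other hand G contains the 5-clique {e, f, g, h, j}. A clique must lie in a single bag of any decomposition, so no decomposition can have width below 4. Hence tw(G) = 4 exactly.

Treewidth 4.
One such decomposition:
Bags: B1 = {c, e, f, g, j}  B2 = {c, d, e, f, g}  B3 = {e, f, g, h, j}  B4 = {b, c, e, f, g}  B5 = {d, e, f, g, i}  B6 = {a, c, d, f, g}
Tree: B1–B2, B1–B3, B2–B4, B2–B5, B2–B6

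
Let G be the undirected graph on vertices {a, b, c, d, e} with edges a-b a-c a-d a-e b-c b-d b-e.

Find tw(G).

A width-2 tree decomposition is:
Bags: B1 = {a, b, d}  B2 = {a, b, e}  B3 = {a, b, c}
Tree: B1–B2, B1–B3
Each bag holds 3 vertices, so the decomposition has width 2, which upper-bounds the treewidth. On the other hand G contains the 3-clique {a, b, d}. A clique must lie in a single bag of any decomposition, so no decomposition can have width below 2. Combining the bounds, tw(G) = 2.

2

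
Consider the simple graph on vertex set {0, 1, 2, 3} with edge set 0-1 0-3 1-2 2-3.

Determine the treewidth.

2

A width-2 tree decomposition is:
Bags: B1 = {0, 1, 3}  B2 = {1, 2, 3}
Tree: B1–B2
Every bag has size at most 3, so the width is 3 − 1 = 2 and tw(G) ≤ 2. For the lower bound, G contains the cycle 1–0–3–2–1, so G is not a forest; only forests have treewidth ≤ 1, hence tw(G) ≥ 2. Therefore the treewidth is 2.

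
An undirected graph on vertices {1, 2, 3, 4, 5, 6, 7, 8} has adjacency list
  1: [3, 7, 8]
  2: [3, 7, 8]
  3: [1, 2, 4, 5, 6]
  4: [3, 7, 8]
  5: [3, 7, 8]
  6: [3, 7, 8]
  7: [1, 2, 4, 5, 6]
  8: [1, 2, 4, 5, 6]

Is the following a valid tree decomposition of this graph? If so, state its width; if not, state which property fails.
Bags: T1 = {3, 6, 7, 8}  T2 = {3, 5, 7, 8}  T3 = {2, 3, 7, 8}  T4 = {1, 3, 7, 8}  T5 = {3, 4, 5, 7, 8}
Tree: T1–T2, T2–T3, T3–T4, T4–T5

A tree decomposition must satisfy three properties: every vertex lies in some bag; for every edge, both endpoints lie together in some bag; and for every vertex, the bags containing it form a connected subtree. Here bags containing vertex 5 are not connected in the tree, so the decomposition is invalid.

No — bags containing vertex 5 are not connected in the tree.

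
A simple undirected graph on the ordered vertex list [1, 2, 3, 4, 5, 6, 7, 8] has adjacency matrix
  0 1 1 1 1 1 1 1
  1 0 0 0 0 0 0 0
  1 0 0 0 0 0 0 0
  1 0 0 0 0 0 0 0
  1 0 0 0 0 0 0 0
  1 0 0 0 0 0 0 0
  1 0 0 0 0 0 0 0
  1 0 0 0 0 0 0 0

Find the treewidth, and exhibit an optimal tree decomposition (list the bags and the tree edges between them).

Every bag has size at most 2, so the width is 2 − 1 = 1 and tw(G) ≤ 1. Since G has at least one edge (e.g. 6–1), it is not an edgeless graph, so tw(G) ≥ 1. Therefore the treewidth is 1.

Treewidth 1.
One optimal decomposition is:
Bags: B1 = {1, 6}  B2 = {1, 8}  B3 = {1, 2}  B4 = {1, 4}  B5 = {1, 7}  B6 = {1, 5}  B7 = {1, 3}
Tree: B1–B2, B2–B3, B3–B4, B4–B5, B2–B6, B5–B7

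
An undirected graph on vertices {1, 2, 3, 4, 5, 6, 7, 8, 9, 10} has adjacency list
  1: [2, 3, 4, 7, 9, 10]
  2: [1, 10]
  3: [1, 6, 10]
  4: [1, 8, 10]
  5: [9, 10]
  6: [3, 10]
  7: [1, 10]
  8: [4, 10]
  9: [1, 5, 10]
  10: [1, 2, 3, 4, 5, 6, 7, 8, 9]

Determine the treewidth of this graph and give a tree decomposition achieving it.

The largest bag has 3 vertices, giving width 2; this decomposition certifies tw(G) ≤ 2. Conversely, {4, 8, 10} is a clique of size 3, and the vertices of any clique must share a bag in every tree decomposition; so some bag has ≥ 3 vertices and tw(G) ≥ 2. Hence tw(G) = 2 exactly.

Treewidth 2.
One such decomposition:
Bags: B1 = {1, 4, 10}  B2 = {1, 3, 10}  B3 = {1, 9, 10}  B4 = {1, 2, 10}  B5 = {4, 8, 10}  B6 = {5, 9, 10}  B7 = {1, 7, 10}  B8 = {3, 6, 10}
Tree: B1–B2, B2–B3, B3–B4, B1–B5, B3–B6, B4–B7, B2–B8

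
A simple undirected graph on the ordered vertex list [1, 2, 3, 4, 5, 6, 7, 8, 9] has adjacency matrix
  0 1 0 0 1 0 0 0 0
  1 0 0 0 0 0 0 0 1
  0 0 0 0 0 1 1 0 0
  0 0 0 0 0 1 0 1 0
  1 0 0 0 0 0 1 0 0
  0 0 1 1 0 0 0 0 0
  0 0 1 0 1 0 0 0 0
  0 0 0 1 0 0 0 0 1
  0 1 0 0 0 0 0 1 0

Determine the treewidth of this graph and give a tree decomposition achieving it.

Treewidth 2.
Bags: B1 = {3, 6, 7}  B2 = {5, 6, 7}  B3 = {1, 5, 6}  B4 = {1, 2, 6}  B5 = {2, 6, 9}  B6 = {6, 8, 9}  B7 = {4, 6, 8}
Tree: B1–B2, B2–B3, B3–B4, B4–B5, B5–B6, B6–B7

The largest bag has 3 vertices, giving width 2; this decomposition certifies tw(G) ≤ 2. Since 6–3–7–5–1–2–9–8–4–6 is a cycle in G, G is not acyclic. Forests are exactly the graphs of treewidth ≤ 1, so tw(G) ≥ 2. Combining the bounds, tw(G) = 2.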